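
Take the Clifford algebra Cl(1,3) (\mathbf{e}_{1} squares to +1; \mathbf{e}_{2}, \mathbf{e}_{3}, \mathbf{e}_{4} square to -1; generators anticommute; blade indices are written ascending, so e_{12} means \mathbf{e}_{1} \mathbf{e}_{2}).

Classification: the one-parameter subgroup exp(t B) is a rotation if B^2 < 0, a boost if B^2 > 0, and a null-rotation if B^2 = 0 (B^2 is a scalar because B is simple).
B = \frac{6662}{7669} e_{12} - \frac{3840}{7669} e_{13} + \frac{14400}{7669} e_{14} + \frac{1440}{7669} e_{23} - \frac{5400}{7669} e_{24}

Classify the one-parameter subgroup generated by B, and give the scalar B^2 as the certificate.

B^2 term by term: the squares give (\frac{6662}{7669})^2*(e_{12})^2 + (-\frac{3840}{7669})^2*(e_{13})^2 + (\frac{14400}{7669})^2*(e_{14})^2 + (\frac{1440}{7669})^2*(e_{23})^2 + (-\frac{5400}{7669})^2*(e_{24})^2 = \frac{44382244}{58813561}*(+1) + \frac{14745600}{58813561}*(+1) + \frac{207360000}{58813561}*(+1) + \frac{2073600}{58813561}*(-1) + \frac{29160000}{58813561}*(-1) = 4 (each basis 2-blade squares to minus the product of its generators' squares); cross terms between blades sharing an index anticommute and cancel; the commuting (index-disjoint) pairs give grade-4 terms 2*c*c'*(blade product), which cancel blade by blade — e_{1234}: -\frac{41472000}{58813561} + \frac{41472000}{58813561} = 0 — confirming B is simple. So B^2 = 4.
Answer: boost, certificate B^2 = 4. The invariant at work: B^2 = 4 is unchanged by conjugation, hence its sign classifies the subgroup whatever basis B is written in.


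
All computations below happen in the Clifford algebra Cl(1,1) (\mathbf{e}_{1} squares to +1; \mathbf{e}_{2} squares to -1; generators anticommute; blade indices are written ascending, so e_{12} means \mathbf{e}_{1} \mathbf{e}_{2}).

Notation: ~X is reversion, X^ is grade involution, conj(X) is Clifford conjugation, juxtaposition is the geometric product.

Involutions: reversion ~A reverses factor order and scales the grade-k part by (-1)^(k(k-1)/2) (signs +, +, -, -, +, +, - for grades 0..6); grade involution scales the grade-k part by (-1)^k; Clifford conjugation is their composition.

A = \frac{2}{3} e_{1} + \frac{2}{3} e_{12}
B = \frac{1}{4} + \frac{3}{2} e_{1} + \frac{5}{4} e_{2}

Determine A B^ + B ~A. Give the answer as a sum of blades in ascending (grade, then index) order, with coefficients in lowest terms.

first term: -1 + e_{1} + e_{2} - \frac{2}{3} e_{12}
second term: 1 - \frac{2}{3} e_{1} - e_{2} - e_{12}
Answer: \frac{1}{3} e_{1} - \frac{5}{3} e_{12}


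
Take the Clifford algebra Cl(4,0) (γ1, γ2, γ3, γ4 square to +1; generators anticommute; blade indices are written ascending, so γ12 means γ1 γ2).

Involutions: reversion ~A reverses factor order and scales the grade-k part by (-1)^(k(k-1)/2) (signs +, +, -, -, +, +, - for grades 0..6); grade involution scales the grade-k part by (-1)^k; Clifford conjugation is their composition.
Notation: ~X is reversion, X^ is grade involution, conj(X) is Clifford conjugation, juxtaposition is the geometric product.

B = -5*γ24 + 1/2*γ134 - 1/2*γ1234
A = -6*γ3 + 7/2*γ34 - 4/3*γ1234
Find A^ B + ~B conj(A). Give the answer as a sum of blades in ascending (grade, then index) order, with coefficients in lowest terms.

first term: 2/3 - 7/4*γ1 - 2/3*γ2 + 7/4*γ12 + 20/3*γ13 - 3*γ14 - 35/2*γ23 - 3*γ124 + 30*γ234
second term: 2/3 - 7/4*γ1 - 2/3*γ2 - 7/4*γ12 - 20/3*γ13 + 3*γ14 + 35/2*γ23 + 3*γ124 - 30*γ234
Answer: 4/3 - 7/2*γ1 - 4/3*γ2


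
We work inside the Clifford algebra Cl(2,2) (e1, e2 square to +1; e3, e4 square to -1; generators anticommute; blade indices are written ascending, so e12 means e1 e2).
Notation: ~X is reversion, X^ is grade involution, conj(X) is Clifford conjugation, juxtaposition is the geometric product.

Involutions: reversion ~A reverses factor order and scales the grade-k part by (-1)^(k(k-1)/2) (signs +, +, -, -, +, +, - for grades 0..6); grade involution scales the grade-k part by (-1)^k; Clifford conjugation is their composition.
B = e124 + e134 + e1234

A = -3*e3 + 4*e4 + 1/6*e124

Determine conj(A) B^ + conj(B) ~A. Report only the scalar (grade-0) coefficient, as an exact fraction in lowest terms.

first term: -1/6 - 1/6*e3 - 4*e12 - 4*e13 - 3*e14 - 1/6*e23 - 4*e123 - 3*e124 - 3*e1234
second term: -1/6 - 1/6*e3 - 4*e12 - 4*e13 - 3*e14 + 1/6*e23 - 4*e123 - 3*e124 + 3*e1234
Answer: -1/3


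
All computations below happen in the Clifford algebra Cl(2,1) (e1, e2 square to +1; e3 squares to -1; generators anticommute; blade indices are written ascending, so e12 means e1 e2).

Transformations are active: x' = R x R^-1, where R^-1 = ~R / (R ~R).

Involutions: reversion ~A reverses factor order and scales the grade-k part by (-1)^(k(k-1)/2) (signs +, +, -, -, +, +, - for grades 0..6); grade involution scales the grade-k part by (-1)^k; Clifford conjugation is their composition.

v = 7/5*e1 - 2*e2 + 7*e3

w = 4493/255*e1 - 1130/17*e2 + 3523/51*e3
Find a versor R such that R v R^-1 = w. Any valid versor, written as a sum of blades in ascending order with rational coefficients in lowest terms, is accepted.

Equal squares first: v^2 = w^2 = -1076/25. Then v + w = 970/51*e1 - 1164/17*e2 + 3880/51*e3 is a versor taking v to w, provided it is invertible.
Answer: 970/51*e1 - 1164/17*e2 + 3880/51*e3


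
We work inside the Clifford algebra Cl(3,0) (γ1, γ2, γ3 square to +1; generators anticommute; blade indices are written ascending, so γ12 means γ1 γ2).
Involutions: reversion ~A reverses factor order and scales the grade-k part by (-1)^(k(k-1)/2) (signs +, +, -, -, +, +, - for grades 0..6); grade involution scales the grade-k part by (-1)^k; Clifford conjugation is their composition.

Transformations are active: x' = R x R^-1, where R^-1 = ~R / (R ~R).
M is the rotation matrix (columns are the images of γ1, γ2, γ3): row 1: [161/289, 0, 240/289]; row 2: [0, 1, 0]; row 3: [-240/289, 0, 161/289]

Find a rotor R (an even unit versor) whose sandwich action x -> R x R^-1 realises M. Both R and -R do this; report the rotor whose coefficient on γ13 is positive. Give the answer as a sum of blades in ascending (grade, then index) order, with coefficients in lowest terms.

Method: write R = a + b12*γ12 + b13*γ13 + b23*γ23 with a^2 + b12^2 + b13^2 + b23^2 = 1 (so R^-1 = ~R). Expanding the columns R e_j ~R gives tr M = 4a^2 - 1 and, from the antisymmetric part, M21 - M12 = -4a*b12, M13 - M31 = 4a*b13, M32 - M23 = -4a*b23.
Here tr M = 611/289, so a^2 = (1 + tr M)/4 = 225/289 and a = ±15/17. Taking a = 15/17: M21 - M12 = 0, M13 - M31 = 480/289, M32 - M23 = 0, giving b12 = 0, b13 = 8/17, b23 = 0, i.e. R = 15/17 + 8/17*γ13.
Its γ13 coefficient is already positive.
Answer: 15/17 + 8/17*γ13. Why the constraint matters: R and -R act identically through the sandwich — M has trace 611/289 either way — so only the sign condition on γ13 picks one of the two preimages.


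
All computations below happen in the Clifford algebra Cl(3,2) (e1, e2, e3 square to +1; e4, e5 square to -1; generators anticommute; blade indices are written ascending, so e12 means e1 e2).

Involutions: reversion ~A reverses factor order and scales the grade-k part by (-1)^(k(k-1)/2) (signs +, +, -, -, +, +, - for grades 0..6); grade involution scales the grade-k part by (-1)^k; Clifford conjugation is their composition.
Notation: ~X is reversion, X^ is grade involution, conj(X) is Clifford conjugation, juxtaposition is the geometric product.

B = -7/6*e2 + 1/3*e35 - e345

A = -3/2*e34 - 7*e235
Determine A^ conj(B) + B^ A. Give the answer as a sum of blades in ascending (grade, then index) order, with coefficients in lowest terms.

first term: -7/3*e2 + 3/2*e5 + 7*e24 + 49/6*e35 - 1/2*e45 - 7/4*e234
second term: -7/3*e2 - 3/2*e5 - 7*e24 - 49/6*e35 - 1/2*e45 - 7/4*e234
Answer: -14/3*e2 - e45 - 7/2*e234


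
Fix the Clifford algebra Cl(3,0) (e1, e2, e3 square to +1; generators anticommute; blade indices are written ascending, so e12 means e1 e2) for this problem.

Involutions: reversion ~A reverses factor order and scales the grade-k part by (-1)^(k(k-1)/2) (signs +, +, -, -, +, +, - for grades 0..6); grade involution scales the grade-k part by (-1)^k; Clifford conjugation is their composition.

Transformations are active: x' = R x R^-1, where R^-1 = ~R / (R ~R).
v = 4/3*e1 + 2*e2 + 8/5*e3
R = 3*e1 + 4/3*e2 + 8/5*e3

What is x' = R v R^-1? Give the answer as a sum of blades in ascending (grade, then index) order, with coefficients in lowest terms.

~R = 3*e1 + 4/3*e2 + 8/5*e3, and R ~R = 3001/225, so R^-1 = ~R / (3001/225).
R v = 692/75 + 38/9*e12 + 8/3*e13 - 16/15*e23
Answer: 25364/9003*e1 - 466/3001*e2 + 9208/15005*e3


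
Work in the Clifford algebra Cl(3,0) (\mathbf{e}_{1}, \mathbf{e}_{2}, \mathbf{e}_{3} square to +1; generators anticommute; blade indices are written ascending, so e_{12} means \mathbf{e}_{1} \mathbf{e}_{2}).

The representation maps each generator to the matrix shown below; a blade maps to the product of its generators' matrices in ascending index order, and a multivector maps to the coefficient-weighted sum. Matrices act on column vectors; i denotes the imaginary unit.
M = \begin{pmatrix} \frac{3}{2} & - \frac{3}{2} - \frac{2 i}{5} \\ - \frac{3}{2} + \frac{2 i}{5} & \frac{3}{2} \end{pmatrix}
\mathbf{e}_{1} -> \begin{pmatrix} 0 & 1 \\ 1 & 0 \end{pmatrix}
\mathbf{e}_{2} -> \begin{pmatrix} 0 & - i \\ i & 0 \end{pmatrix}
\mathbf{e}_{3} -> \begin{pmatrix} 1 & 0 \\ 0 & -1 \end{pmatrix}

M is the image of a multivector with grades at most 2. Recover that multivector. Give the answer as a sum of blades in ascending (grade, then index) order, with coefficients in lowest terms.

Method: 1, rho(e_{1}), rho(e_{2}), rho(e_{3}) form a trace-orthogonal basis of the 2x2 complex matrices (tr(X Y) = 2 if X = Y, else 0), so M = m0*1 + m1*rho(e_{1}) + m2*rho(e_{2}) + m3*rho(e_{3}) with m0 = tr(M)/2 = \frac{3}{2}, m1 = tr(M rho(e_{1}))/2 = - \frac{3}{2}, m2 = tr(M rho(e_{2}))/2 = \frac{2}{5}, m3 = tr(M rho(e_{3}))/2 = 0.
Multiplying table entries, the bivector images are rho(e_{12}) = i*rho(e_{3}), rho(e_{13}) = -i*rho(e_{2}), rho(e_{23}) = i*rho(e_{1}); with real blade coefficients the real parts of m0..m3 are the coefficients of 1, e_{1}, e_{2}, e_{3} and the imaginary parts give the bivectors (e_{23}: Im m1, e_{13}: -Im m2, e_{12}: Im m3).
Answer: \frac{3}{2} - \frac{3}{2} e_{1} + \frac{2}{5} e_{2}


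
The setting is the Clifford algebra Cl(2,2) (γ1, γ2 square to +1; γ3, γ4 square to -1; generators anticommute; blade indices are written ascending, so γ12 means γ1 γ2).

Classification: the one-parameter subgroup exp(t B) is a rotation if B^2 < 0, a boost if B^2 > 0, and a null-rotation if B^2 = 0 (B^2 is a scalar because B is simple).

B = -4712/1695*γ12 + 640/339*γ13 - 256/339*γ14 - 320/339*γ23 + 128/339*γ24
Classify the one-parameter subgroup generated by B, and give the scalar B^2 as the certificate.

B^2 term by term: the squares give (-4712/1695)^2*(γ12)^2 + (640/339)^2*(γ13)^2 + (-256/339)^2*(γ14)^2 + (-320/339)^2*(γ23)^2 + (128/339)^2*(γ24)^2 = 22202944/2873025*(-1) + 409600/114921*(+1) + 65536/114921*(+1) + 102400/114921*(+1) + 16384/114921*(+1) = -64/25 (each basis 2-blade squares to minus the product of its generators' squares); cross terms between blades sharing an index anticommute and cancel; the commuting (index-disjoint) pairs give grade-4 terms 2*c*c'*(blade product), which cancel blade by blade — γ1234: -163840/114921 + 163840/114921 = 0 — confirming B is simple. So B^2 = -64/25.
Answer: rotation, certificate B^2 = -64/25. B^2 = -64/25 is basis-independent, so its sign is the whole story.


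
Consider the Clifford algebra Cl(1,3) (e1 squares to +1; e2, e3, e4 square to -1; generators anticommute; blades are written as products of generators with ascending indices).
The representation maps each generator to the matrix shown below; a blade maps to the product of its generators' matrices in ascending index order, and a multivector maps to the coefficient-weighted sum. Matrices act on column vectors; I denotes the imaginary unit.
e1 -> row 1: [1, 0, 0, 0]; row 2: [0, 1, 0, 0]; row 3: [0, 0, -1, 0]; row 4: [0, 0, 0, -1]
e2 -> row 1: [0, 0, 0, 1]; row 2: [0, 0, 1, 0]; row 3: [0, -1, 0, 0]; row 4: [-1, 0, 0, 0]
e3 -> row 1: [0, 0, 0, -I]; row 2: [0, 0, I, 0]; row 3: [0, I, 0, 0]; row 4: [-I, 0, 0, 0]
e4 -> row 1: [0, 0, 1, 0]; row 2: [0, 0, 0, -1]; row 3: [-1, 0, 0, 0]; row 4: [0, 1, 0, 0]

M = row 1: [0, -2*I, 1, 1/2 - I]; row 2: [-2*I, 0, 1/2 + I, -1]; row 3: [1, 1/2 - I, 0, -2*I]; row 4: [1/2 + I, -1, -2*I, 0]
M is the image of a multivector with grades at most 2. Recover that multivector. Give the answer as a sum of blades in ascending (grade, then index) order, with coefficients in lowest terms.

Method: the blade images are trace-orthogonal — tr(rho(e_A) rho(e_B)^-1) = 4 if A = B and 0 otherwise — and rho(e_A)^-1 = (e_A)^2 * rho(e_A) with (e_A)^2 = +1 or -1, so the coefficient of e_A in the preimage is (e_A)^2 * tr(M rho(e_A))/4.
Nonzero projections over blades of grade <= 2: e1 e2: (e1 e2)^2 = +1, tr(M rho(e1 e2)) = 2, coefficient 1/2; e1 e3: (e1 e3)^2 = +1, tr(M rho(e1 e3)) = 4, coefficient 1; e1 e4: (e1 e4)^2 = +1, tr(M rho(e1 e4)) = 4, coefficient 1; e3 e4: (e3 e4)^2 = -1, tr(M rho(e3 e4)) = -8, coefficient 2. Every other blade of grade <= 2 projects to 0.
Answer: 1/2*e1 e2 + e1 e3 + e1 e4 + 2*e3 e4


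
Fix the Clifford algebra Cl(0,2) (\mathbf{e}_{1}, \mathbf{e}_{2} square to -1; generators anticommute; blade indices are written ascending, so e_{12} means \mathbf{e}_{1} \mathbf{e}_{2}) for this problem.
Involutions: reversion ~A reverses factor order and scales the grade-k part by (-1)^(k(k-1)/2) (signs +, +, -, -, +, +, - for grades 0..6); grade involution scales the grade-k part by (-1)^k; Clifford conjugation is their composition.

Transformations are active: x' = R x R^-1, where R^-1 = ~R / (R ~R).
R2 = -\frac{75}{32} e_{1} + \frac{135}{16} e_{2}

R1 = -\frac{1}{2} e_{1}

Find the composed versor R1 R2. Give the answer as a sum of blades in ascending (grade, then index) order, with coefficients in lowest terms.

Distribute over the terms of R1 (each basis-blade product reordered to ascending indices, repeated generators contracted through their squares):
(-\frac{1}{2} e_{1}) R2 = -\frac{75}{64} - \frac{135}{32} e_{12}
Answer: -\frac{75}{64} - \frac{135}{32} e_{12}


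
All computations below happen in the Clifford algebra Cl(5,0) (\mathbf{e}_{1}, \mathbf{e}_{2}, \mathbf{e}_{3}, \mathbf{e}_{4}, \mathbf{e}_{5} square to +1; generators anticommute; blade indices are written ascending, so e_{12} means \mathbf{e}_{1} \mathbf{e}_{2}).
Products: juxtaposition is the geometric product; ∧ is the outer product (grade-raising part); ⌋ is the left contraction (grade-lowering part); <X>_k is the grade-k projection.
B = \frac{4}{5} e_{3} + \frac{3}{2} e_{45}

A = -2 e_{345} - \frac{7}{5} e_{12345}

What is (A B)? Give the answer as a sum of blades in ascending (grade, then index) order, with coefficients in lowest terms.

step 1: 3 e_{3} - \frac{8}{5} e_{45} + \frac{21}{10} e_{123} - \frac{28}{25} e_{1245}
Answer: 3 e_{3} - \frac{8}{5} e_{45} + \frac{21}{10} e_{123} - \frac{28}{25} e_{1245}


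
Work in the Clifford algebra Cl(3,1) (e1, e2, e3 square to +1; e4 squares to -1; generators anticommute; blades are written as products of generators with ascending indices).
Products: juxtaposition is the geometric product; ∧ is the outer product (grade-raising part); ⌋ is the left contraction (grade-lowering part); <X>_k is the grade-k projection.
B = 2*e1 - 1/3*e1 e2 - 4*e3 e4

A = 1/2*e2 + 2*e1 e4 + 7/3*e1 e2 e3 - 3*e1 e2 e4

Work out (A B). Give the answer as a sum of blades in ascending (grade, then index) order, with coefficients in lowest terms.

step 1: 1/6*e1 + 7/9*e3 - 5*e4 - e1 e2 - 8*e1 e3 + 14/3*e2 e3 - 20/3*e2 e4 + 12*e1 e2 e3 - 28/3*e1 e2 e4 - 2*e2 e3 e4
Answer: 1/6*e1 + 7/9*e3 - 5*e4 - e1 e2 - 8*e1 e3 + 14/3*e2 e3 - 20/3*e2 e4 + 12*e1 e2 e3 - 28/3*e1 e2 e4 - 2*e2 e3 e4


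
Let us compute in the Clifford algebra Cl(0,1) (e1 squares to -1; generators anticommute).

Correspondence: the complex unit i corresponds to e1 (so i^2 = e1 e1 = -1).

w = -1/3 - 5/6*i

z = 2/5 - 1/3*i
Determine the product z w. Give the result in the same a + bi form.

In blades: z = 2/5 - 1/3*e1, w = -1/3 - 5/6*e1.
Distribute z over w term by term (generator squares from the signature, products reordered to ascending indices): (2/5)*w = -2/15 - 1/3*e1; (-1/3*e1)*w = -5/18 + 1/9*e1.
Sum: -37/90 - 2/9*e1; translating back through the correspondence:
Answer: -37/90 - 2/9*i


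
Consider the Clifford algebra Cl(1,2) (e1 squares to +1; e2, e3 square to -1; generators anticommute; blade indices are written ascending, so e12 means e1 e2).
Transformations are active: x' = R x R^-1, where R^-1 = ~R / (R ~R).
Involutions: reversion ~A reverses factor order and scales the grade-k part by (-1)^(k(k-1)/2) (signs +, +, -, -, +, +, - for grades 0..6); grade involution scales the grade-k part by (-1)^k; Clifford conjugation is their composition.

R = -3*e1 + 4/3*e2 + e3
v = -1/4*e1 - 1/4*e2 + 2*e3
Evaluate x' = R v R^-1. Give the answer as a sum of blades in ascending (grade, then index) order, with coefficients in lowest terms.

~R = -3*e1 + 4/3*e2 + e3, and R ~R = 56/9, so R^-1 = ~R / (56/9).
R v = -11/12 + 13/12*e12 - 23/4*e13 + 35/12*e23
Answer: 127/112*e1 - 1/7*e2 - 257/112*e3


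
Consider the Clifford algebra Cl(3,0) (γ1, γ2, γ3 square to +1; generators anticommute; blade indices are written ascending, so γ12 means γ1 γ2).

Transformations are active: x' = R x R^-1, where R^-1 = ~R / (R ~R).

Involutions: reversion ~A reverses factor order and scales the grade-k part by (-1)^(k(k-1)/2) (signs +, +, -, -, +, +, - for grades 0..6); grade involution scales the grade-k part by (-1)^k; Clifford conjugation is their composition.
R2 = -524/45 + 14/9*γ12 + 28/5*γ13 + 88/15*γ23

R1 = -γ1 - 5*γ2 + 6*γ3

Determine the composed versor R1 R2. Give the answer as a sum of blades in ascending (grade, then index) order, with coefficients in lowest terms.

Distribute over the terms of R1 (each basis-blade product reordered to ascending indices, repeated generators contracted through their squares):
(-γ1) R2 = 524/45*γ1 - 14/9*γ2 - 28/5*γ3 - 88/15*γ123
(-5*γ2) R2 = 70/9*γ1 + 524/9*γ2 - 88/3*γ3 + 28*γ123
(6*γ3) R2 = -168/5*γ1 - 176/5*γ2 - 1048/15*γ3 + 28/3*γ123
Summing the partial products and collecting blades:
Answer: -638/45*γ1 + 322/15*γ2 - 524/5*γ3 + 472/15*γ123


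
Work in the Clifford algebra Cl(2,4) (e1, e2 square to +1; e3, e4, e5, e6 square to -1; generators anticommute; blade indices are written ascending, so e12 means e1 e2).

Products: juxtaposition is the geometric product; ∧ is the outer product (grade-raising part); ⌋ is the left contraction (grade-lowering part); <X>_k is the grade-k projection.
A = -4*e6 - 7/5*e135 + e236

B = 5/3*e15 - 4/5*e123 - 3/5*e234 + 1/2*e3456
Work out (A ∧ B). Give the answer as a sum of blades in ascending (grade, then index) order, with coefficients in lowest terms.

step 1: -20/3*e156 - 16/5*e1236 - 12/5*e2346 + 5/3*e12356
Answer: -20/3*e156 - 16/5*e1236 - 12/5*e2346 + 5/3*e12356


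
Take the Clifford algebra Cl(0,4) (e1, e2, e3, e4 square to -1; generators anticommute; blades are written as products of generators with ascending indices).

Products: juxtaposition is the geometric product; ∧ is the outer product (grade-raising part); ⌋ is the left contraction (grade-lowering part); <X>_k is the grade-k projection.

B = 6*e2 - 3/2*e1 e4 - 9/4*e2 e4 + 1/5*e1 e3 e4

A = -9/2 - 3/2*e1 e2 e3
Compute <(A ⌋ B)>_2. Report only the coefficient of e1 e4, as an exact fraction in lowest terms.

step 1: -27*e2 + 27/4*e1 e4 + 81/8*e2 e4 - 9/10*e1 e3 e4
step 2: 27/4*e1 e4 + 81/8*e2 e4
Answer: 27/4


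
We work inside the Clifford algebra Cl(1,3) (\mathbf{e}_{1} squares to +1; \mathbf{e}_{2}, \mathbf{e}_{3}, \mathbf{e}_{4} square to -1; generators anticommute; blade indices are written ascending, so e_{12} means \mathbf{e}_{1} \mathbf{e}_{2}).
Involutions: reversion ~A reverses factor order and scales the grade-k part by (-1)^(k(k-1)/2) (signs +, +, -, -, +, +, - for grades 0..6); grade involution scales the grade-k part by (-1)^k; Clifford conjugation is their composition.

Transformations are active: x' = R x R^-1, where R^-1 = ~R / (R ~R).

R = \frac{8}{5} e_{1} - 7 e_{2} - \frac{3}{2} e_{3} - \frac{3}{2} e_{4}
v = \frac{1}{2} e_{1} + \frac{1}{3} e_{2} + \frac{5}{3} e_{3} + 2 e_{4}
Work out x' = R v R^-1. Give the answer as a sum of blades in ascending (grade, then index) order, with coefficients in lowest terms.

~R = \frac{8}{5} e_{1} - 7 e_{2} - \frac{3}{2} e_{3} - \frac{3}{2} e_{4}, and R ~R = -\frac{2547}{50}, so R^-1 = ~R / (-\frac{2547}{50}).
R v = \frac{259}{30} + \frac{121}{30} e_{12} + \frac{41}{12} e_{13} + \frac{79}{20} e_{14} - \frac{67}{6} e_{23} - \frac{27}{2} e_{24} - \frac{1}{2} e_{34}
Answer: -\frac{15929}{15282} e_{1} + \frac{15583}{7641} e_{2} - \frac{2950}{2547} e_{3} - \frac{3799}{2547} e_{4}


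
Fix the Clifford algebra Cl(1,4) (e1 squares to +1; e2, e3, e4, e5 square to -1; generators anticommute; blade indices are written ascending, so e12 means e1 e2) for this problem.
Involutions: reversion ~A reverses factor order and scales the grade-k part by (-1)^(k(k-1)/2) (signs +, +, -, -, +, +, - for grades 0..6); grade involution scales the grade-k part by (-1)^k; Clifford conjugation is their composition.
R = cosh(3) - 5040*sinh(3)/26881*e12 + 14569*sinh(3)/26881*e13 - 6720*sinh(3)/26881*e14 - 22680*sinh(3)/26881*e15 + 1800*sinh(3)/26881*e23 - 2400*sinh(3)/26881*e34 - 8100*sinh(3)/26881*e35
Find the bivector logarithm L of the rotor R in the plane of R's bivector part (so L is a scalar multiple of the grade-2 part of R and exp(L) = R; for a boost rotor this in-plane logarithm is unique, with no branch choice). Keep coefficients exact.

The scalar part of R is cosh(3), giving the rapidity magnitude (cosh is even); the bivector part supplies orientation, its quotient by sinh of the rapidity is the plane, and L = rapidity * plane — unique in that plane, since flipping both signs leaves L unchanged.
Concretely: cosh(rapidity) = cosh(3) gives rapidity = ±3, and since rapidity/sinh(rapidity) is even the sign is immaterial: L = (rapidity/sinh(rapidity)) * <R>_2 = (3/sinh(3)) * <R>_2.
Answer: -15120/26881*e12 + 43707/26881*e13 - 20160/26881*e14 - 68040/26881*e15 + 5400/26881*e23 - 7200/26881*e34 - 24300/26881*e35


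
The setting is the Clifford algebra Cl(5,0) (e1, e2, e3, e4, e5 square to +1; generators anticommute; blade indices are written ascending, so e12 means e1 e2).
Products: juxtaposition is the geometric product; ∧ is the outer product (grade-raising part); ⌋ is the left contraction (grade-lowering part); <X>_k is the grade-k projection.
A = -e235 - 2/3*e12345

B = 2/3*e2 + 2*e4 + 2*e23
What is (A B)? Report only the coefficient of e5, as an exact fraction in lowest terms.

step 1: 2*e5 - 2/3*e35 + 4/3*e145 + 4/3*e1235 + 4/9*e1345 + 2*e2345
Answer: 2


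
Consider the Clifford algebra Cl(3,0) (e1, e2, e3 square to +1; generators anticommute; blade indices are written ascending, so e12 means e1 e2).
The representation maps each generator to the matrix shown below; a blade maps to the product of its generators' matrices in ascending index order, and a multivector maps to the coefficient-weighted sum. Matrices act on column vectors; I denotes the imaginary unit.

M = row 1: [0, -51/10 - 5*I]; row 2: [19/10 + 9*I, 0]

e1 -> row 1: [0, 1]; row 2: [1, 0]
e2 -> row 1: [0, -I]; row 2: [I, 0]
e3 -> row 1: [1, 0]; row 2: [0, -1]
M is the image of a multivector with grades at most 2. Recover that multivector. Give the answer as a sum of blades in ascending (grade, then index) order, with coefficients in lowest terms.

Method: 1, rho(e1), rho(e2), rho(e3) form a trace-orthogonal basis of the 2x2 complex matrices (tr(X Y) = 2 if X = Y, else 0), so M = m0*1 + m1*rho(e1) + m2*rho(e2) + m3*rho(e3) with m0 = tr(M)/2 = 0, m1 = tr(M rho(e1))/2 = -8/5 + 2*I, m2 = tr(M rho(e2))/2 = 7 - 7*I/2, m3 = tr(M rho(e3))/2 = 0.
Multiplying table entries, the bivector images are rho(e12) = I*rho(e3), rho(e13) = -I*rho(e2), rho(e23) = I*rho(e1); with real blade coefficients the real parts of m0..m3 are the coefficients of 1, e1, e2, e3 and the imaginary parts give the bivectors (e23: Im m1, e13: -Im m2, e12: Im m3).
Answer: -8/5*e1 + 7*e2 + 7/2*e13 + 2*e23


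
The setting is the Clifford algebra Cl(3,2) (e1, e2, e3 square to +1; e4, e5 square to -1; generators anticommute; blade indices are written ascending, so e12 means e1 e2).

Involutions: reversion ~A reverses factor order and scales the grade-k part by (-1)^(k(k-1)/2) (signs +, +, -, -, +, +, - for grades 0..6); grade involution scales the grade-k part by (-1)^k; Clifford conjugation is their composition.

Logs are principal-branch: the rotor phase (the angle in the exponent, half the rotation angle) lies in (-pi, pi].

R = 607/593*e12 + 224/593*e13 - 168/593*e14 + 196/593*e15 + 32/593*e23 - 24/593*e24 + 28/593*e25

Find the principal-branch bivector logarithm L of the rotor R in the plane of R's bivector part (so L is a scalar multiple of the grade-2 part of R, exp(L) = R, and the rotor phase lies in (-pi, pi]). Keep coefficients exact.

The scalar part of R is 0, which pins the rotor phase on the principal branch; dividing the bivector part by the sine of that phase recovers the unit plane, and L is the phase times that plane.
Concretely: cos(phase) = 0 gives phase = ±pi/2, and since phase/sin(phase) is even the sign is immaterial: L = (phase/sin(phase)) * <R>_2 = (pi/2) * <R>_2.
Answer: 607*pi/1186*e12 + 112*pi/593*e13 - 84*pi/593*e14 + 98*pi/593*e15 + 16*pi/593*e23 - 12*pi/593*e24 + 14*pi/593*e25


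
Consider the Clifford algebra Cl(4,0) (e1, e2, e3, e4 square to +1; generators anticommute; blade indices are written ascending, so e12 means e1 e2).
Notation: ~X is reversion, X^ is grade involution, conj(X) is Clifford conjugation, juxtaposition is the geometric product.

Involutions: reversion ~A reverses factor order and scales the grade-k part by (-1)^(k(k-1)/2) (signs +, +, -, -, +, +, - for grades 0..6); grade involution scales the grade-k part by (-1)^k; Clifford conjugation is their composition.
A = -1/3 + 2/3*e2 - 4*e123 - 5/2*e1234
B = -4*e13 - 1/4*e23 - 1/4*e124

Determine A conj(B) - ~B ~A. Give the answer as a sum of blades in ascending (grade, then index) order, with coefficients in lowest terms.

first term: e1 - 16*e2 - 11/24*e3 - 4/3*e13 + 19/24*e14 - 1/12*e23 - 10*e24 - e34 - 8/3*e123 + 1/12*e124
second term: -e1 + 16*e2 - 19/24*e3 - 4/3*e13 + 11/24*e14 - 1/12*e23 - 10*e24 + e34 - 8/3*e123 - 1/12*e124
Answer: 2*e1 - 32*e2 + 1/3*e3 + 1/3*e14 - 2*e34 + 1/6*e124


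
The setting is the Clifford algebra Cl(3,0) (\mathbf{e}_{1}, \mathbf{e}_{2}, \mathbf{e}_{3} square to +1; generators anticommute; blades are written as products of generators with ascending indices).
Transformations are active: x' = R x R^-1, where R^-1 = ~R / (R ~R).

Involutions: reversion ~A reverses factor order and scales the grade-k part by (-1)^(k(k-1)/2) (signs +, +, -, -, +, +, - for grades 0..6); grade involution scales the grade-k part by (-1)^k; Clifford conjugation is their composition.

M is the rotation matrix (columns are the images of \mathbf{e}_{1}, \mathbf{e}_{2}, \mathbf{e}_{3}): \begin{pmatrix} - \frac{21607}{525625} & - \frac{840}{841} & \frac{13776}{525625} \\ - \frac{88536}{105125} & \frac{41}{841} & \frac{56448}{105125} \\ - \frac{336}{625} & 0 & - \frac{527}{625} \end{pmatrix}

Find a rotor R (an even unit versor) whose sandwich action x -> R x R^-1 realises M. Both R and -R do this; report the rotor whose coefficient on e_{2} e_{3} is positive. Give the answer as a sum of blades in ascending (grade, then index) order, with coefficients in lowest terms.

Method: write R = a + b12*e_{1} e_{2} + b13*e_{1} e_{3} + b23*e_{2} e_{3} with a^2 + b12^2 + b13^2 + b23^2 = 1 (so R^-1 = ~R). Expanding the columns R e_j ~R gives tr M = 4a^2 - 1 and, from the antisymmetric part, M21 - M12 = -4a*b12, M13 - M31 = 4a*b13, M32 - M23 = -4a*b23.
Here tr M = -\frac{439189}{525625}, so a^2 = (1 + tr M)/4 = \frac{21609}{525625} and a = ±\frac{147}{725}. Taking a = \frac{147}{725}: M21 - M12 = \frac{16464}{105125}, M13 - M31 = \frac{296352}{525625}, M32 - M23 = -\frac{56448}{105125}, giving b12 = -\frac{28}{145}, b13 = \frac{504}{725}, b23 = \frac{96}{145}, i.e. R = \frac{147}{725} - \frac{28}{145} e_{1} e_{2} + \frac{504}{725} e_{1} e_{3} + \frac{96}{145} e_{2} e_{3}.
Its e_{2} e_{3} coefficient is already positive.
Answer: \frac{147}{725} - \frac{28}{145} e_{1} e_{2} + \frac{504}{725} e_{1} e_{3} + \frac{96}{145} e_{2} e_{3}. Uniqueness: Spin(3) -> SO(3) maps R and -R to the same rotation of trace -\frac{439189}{525625}; fixing the sign of the e_{2} e_{3} coefficient removes the ambiguity.


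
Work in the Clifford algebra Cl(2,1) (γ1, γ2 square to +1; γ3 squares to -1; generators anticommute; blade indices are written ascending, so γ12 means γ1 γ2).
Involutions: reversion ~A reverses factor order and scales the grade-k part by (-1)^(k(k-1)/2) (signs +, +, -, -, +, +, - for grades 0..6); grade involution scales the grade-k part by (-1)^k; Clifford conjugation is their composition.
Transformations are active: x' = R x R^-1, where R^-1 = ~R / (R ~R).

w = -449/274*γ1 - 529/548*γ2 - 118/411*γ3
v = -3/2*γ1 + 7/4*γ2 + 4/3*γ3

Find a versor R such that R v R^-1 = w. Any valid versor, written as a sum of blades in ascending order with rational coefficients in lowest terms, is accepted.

Since q(v) = q(w) = 509/144, the sum R = v + w = -430/137*γ1 + 215/274*γ2 + 430/411*γ3 does the job whenever invertible.
Answer: -430/137*γ1 + 215/274*γ2 + 430/411*γ3


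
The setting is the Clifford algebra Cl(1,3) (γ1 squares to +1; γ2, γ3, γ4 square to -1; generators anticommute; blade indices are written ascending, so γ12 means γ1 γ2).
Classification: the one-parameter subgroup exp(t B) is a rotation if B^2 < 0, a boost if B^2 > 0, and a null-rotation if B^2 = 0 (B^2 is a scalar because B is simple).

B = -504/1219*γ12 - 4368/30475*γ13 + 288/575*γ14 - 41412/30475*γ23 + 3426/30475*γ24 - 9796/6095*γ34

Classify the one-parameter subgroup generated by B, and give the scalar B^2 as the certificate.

B^2 term by term: the squares give (-504/1219)^2*(γ12)^2 + (-4368/30475)^2*(γ13)^2 + (288/575)^2*(γ14)^2 + (-41412/30475)^2*(γ23)^2 + (3426/30475)^2*(γ24)^2 + (-9796/6095)^2*(γ34)^2 = 254016/1485961*(+1) + 19079424/928725625*(+1) + 82944/330625*(+1) + 1714953744/928725625*(-1) + 11737476/928725625*(-1) + 95961616/37149025*(-1) = -4 (each basis 2-blade squares to minus the product of its generators' squares); cross terms between blades sharing an index anticommute and cancel; the commuting (index-disjoint) pairs give grade-4 terms 2*c*c'*(blade product), which cancel blade by blade — γ1234: 9874368/7429805 + 29929536/928725625 - 23853312/17523125 = 0 — confirming B is simple. So B^2 = -4.
Answer: rotation, certificate B^2 = -4. The invariant at work: B^2 = -4 is unchanged by conjugation, hence its sign classifies the subgroup whatever basis B is written in.


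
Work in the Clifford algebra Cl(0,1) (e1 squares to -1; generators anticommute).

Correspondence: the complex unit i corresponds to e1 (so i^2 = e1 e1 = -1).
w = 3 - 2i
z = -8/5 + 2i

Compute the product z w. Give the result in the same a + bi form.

In blades: z = -8/5 + 2*e1, w = 3 - 2*e1.
Distribute z over w term by term (generator squares from the signature, products reordered to ascending indices): (-8/5)*w = -24/5 + 16/5*e1; (2*e1)*w = 4 + 6*e1.
Sum: -4/5 + 46/5*e1; translating back through the correspondence:
Answer: -4/5 + 46/5*i


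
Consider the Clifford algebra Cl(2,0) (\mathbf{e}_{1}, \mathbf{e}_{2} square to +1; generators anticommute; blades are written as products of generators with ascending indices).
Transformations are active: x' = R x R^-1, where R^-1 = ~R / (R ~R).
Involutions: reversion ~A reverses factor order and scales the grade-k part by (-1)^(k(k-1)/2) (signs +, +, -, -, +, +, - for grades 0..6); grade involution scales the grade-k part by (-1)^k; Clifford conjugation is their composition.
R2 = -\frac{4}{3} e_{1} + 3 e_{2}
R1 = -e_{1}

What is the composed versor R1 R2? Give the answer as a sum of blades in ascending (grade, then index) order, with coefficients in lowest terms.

Distribute over the terms of R1 (each basis-blade product reordered to ascending indices, repeated generators contracted through their squares):
(-e_{1}) R2 = \frac{4}{3} - 3 e_{1} e_{2}
Answer: \frac{4}{3} - 3 e_{1} e_{2}


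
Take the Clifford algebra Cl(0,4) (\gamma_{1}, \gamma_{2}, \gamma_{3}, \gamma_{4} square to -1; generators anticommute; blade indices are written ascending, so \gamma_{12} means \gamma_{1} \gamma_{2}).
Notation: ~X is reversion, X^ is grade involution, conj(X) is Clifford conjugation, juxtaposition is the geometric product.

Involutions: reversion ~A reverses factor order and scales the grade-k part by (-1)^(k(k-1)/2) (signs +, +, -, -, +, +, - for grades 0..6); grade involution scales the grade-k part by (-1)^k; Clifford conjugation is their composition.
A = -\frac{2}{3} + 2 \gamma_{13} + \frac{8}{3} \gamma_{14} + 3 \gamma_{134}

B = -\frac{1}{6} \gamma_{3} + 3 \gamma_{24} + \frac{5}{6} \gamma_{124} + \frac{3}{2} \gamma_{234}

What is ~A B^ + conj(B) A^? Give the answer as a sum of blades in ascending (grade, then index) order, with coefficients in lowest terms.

first term: \frac{1}{3} \gamma_{1} + \frac{20}{9} \gamma_{2} - \frac{1}{9} \gamma_{3} - \frac{25}{2} \gamma_{12} - \frac{1}{2} \gamma_{14} + \frac{5}{2} \gamma_{23} - 2 \gamma_{24} + 5 \gamma_{123} + \frac{32}{9} \gamma_{124} + \frac{4}{9} \gamma_{134} - \frac{2}{3} \gamma_{234} + 6 \gamma_{1234}
second term: \frac{1}{3} \gamma_{1} + \frac{20}{9} \gamma_{2} - \frac{1}{9} \gamma_{3} + \frac{7}{2} \gamma_{12} - \frac{1}{2} \gamma_{14} + \frac{5}{2} \gamma_{23} + 2 \gamma_{24} + 13 \gamma_{123} - \frac{32}{9} \gamma_{124} - \frac{4}{9} \gamma_{134} + \frac{2}{3} \gamma_{234} + 6 \gamma_{1234}
Answer: \frac{2}{3} \gamma_{1} + \frac{40}{9} \gamma_{2} - \frac{2}{9} \gamma_{3} - 9 \gamma_{12} - \gamma_{14} + 5 \gamma_{23} + 18 \gamma_{123} + 12 \gamma_{1234}


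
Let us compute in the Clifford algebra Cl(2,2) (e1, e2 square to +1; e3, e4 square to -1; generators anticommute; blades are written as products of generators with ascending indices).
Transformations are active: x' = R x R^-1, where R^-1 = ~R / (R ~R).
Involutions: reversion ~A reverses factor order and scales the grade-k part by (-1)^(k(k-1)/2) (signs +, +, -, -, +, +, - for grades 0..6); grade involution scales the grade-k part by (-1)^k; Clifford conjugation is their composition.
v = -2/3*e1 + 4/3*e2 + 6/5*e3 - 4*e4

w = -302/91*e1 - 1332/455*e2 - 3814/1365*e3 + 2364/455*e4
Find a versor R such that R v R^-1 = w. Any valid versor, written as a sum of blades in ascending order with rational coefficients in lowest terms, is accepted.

Equal squares first: v^2 = w^2 = -3424/225. Then v + w = -1088/273*e1 - 2176/1365*e2 - 2176/1365*e3 + 544/455*e4 is a versor taking v to w, provided it is invertible.
Answer: -1088/273*e1 - 2176/1365*e2 - 2176/1365*e3 + 544/455*e4


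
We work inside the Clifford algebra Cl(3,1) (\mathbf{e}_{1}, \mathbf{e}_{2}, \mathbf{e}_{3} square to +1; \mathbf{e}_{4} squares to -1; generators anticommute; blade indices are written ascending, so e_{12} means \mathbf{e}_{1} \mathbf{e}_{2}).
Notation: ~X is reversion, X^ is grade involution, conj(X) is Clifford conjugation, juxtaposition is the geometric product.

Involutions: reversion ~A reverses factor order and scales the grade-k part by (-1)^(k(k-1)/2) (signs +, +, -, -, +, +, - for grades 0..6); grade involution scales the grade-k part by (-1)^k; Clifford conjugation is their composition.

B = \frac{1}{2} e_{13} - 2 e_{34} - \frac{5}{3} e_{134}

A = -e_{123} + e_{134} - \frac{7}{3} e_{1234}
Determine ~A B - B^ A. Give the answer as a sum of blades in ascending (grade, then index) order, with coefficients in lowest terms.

first term: \frac{5}{3} + 2 e_{1} - \frac{61}{18} e_{2} + \frac{1}{2} e_{4} + \frac{14}{3} e_{12} - \frac{17}{6} e_{24} - 2 e_{124}
second term: \frac{5}{3} - 2 e_{1} - \frac{79}{18} e_{2} - \frac{1}{2} e_{4} + \frac{14}{3} e_{12} + \frac{1}{2} e_{24} - 2 e_{124}
Answer: 4 e_{1} + e_{2} + e_{4} - \frac{10}{3} e_{24}


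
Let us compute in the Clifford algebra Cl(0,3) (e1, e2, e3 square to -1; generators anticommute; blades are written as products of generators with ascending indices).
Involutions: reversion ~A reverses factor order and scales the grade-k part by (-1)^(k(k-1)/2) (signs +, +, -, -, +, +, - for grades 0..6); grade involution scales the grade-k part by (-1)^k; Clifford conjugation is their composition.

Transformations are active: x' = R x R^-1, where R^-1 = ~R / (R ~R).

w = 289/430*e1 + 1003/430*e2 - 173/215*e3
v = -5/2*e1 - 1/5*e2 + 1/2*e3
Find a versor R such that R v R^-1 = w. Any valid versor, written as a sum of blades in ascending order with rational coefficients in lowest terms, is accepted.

Reasoning: v^2 = w^2 = -327/50 since conjugation preserves the quadratic form; R = v + w = -393/215*e1 + 917/430*e2 - 131/430*e3 is then valid when invertible, keeping its own part and reversing (v - w)/2.
Answer: -393/215*e1 + 917/430*e2 - 131/430*e3


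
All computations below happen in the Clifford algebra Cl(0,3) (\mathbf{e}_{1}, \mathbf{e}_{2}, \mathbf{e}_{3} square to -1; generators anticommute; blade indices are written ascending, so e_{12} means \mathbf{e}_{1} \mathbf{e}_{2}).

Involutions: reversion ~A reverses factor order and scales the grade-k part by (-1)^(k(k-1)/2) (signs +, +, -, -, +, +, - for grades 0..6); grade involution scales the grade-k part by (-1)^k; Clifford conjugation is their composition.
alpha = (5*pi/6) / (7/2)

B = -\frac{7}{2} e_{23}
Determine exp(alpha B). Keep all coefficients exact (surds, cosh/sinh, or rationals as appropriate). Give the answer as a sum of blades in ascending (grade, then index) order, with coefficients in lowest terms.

B^2 = (-\frac{7}{2})^2*(e_{23})^2 = \frac{49}{4}*(-1) = -\frac{49}{4} (a basis 2-blade squares to minus the product of its generators' squares).
B^2 = -\frac{49}{4} — B^2 < 0, so the exponential closes trigonometrically: l = \frac{7}{2}, alpha*l = \frac{5 \pi}{6}, so exp(alpha B) = cos(\frac{5 \pi}{6}) + (sin(\frac{5 \pi}{6})/(\frac{7}{2}))*B = - \frac{\sqrt{3}}{2} + (\frac{1}{7})*B.
Answer: - \frac{\sqrt{3}}{2} - \frac{1}{2} e_{23}


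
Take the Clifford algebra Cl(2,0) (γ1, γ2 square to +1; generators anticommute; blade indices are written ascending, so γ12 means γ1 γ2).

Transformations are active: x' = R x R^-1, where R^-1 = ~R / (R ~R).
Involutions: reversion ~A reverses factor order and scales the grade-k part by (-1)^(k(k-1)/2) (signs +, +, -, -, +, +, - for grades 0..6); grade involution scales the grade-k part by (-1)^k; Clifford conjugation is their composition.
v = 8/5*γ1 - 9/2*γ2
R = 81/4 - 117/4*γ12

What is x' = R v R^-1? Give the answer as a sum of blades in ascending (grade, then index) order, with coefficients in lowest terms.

~R = 81/4 + 117/4*γ12, and R ~R = 10125/8, so R^-1 = ~R / (10125/8).
R v = 6561/40*γ1 - 1773/40*γ2
Answer: 4561/1250*γ1 + 1926/625*γ2


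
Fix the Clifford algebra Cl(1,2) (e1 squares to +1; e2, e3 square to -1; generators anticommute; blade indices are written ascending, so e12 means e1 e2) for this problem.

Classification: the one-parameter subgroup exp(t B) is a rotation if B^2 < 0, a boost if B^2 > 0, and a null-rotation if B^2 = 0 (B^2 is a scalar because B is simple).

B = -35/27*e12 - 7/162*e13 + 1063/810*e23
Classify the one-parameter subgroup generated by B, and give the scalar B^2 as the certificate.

B^2 term by term: the squares give (-35/27)^2*(e12)^2 + (-7/162)^2*(e13)^2 + (1063/810)^2*(e23)^2 = 1225/729*(+1) + 49/26244*(+1) + 1129969/656100*(-1) = -1/25 (each basis 2-blade squares to minus the product of its generators' squares); cross terms between blades sharing an index anticommute and cancel. So B^2 = -1/25.
Answer: rotation, certificate B^2 = -1/25. Because -1/25 is invariant under every versor sandwich, the classification follows from its sign alone.


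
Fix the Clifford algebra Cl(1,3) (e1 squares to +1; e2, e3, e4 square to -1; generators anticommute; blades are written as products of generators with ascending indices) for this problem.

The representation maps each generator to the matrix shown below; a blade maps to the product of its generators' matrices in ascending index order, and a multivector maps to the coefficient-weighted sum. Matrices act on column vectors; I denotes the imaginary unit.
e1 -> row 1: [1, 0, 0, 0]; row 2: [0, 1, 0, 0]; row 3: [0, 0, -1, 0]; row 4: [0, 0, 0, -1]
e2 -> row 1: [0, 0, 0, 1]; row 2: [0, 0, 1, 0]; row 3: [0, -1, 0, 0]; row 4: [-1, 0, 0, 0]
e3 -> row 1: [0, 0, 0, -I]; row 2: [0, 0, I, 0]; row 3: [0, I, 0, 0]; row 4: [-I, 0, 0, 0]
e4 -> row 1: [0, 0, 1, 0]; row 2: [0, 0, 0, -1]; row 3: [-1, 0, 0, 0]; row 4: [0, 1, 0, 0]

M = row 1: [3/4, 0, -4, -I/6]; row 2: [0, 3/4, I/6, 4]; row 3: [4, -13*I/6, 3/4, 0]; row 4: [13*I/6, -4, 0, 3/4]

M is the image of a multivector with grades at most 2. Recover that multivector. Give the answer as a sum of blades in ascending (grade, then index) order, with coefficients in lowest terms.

Method: the blade images are trace-orthogonal — tr(rho(e_A) rho(e_B)^-1) = 4 if A = B and 0 otherwise — and rho(e_A)^-1 = (e_A)^2 * rho(e_A) with (e_A)^2 = +1 or -1, so the coefficient of e_A in the preimage is (e_A)^2 * tr(M rho(e_A))/4.
Nonzero projections over blades of grade <= 2: 1: (1)^2 = +1, tr(M 1) = 3, coefficient 3/4; e3: (e3)^2 = -1, tr(M rho(e3)) = 4, coefficient -1; e4: (e4)^2 = -1, tr(M rho(e4)) = 16, coefficient -4; e1 e3: (e1 e3)^2 = +1, tr(M rho(e1 e3)) = 14/3, coefficient 7/6. Every other blade of grade <= 2 projects to 0.
Answer: 3/4 - e3 - 4*e4 + 7/6*e1 e3
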